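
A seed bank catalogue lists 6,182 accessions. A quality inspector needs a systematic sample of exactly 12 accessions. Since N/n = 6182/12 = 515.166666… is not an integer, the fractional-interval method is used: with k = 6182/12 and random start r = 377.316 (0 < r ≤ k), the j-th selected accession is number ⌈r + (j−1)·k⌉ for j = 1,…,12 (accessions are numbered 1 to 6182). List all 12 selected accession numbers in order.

j=1: r + 0k = 377.316 → ⌈·⌉ = 378
j=2: r + 1k = 892.482666… → ⌈·⌉ = 893
j=3: r + 2k = 1407.649333… → ⌈·⌉ = 1408
j=4: r + 3k = 1922.816 → ⌈·⌉ = 1923
j=5: r + 4k = 2437.982666… → ⌈·⌉ = 2438
j=6: r + 5k = 2953.149333… → ⌈·⌉ = 2954
j=7: r + 6k = 3468.316 → ⌈·⌉ = 3469
j=8: r + 7k = 3983.482666… → ⌈·⌉ = 3984
j=9: r + 8k = 4498.649333… → ⌈·⌉ = 4499
j=10: r + 9k = 5013.816 → ⌈·⌉ = 5014
j=11: r + 10k = 5528.982666… → ⌈·⌉ = 5529
j=12: r + 11k = 6044.149333… → ⌈·⌉ = 6045

378, 893, 1408, 1923, 2438, 2954, 3469, 3984, 4499, 5014, 5529, 6045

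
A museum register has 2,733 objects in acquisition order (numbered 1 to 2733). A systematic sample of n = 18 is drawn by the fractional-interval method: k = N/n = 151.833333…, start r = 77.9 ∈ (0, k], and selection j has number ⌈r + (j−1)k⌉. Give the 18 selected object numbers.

j=1: r + 0k = 77.9 → ⌈·⌉ = 78
j=2: r + 1k = 229.733333… → ⌈·⌉ = 230
j=3: r + 2k = 381.566666… → ⌈·⌉ = 382
j=4: r + 3k = 533.4 → ⌈·⌉ = 534
j=5: r + 4k = 685.233333… → ⌈·⌉ = 686
j=6: r + 5k = 837.066666… → ⌈·⌉ = 838
j=7: r + 6k = 988.9 → ⌈·⌉ = 989
j=8: r + 7k = 1140.733333… → ⌈·⌉ = 1141
j=9: r + 8k = 1292.566666… → ⌈·⌉ = 1293
j=10: r + 9k = 1444.4 → ⌈·⌉ = 1445
j=11: r + 10k = 1596.233333… → ⌈·⌉ = 1597
j=12: r + 11k = 1748.066666… → ⌈·⌉ = 1749
j=13: r + 12k = 1899.9 → ⌈·⌉ = 1900
j=14: r + 13k = 2051.733333… → ⌈·⌉ = 2052
j=15: r + 14k = 2203.566666… → ⌈·⌉ = 2204
j=16: r + 15k = 2355.4 → ⌈·⌉ = 2356
j=17: r + 16k = 2507.233333… → ⌈·⌉ = 2508
j=18: r + 17k = 2659.066666… → ⌈·⌉ = 2660

78, 230, 382, 534, 686, 838, 989, 1141, 1293, 1445, 1597, 1749, 1900, 2052, 2204, 2356, 2508, 2660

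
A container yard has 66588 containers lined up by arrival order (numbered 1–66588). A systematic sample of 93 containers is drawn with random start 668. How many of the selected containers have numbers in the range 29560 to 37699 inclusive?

11

k = 66588/93 = 716
First selection ≥ 29560: 668 + ⌈(29560−668)/716⌉·716 = 668 + 41×716 = 30024
Last selection ≤ 37699: 668 + ⌊(37699−668)/716⌋·716 = 668 + 51×716 = 37184
Count = 51 − 41 + 1 = 11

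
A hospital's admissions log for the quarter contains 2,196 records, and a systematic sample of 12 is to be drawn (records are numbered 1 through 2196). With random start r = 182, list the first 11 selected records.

182, 365, 548, 731, 914, 1097, 1280, 1463, 1646, 1829, 2012

k = N/n = 2196/12 = 183
record 1: 182
record 2: 182 + 183 = 365
record 3: 365 + 183 = 548
record 4: 548 + 183 = 731
record 5: 731 + 183 = 914
record 6: 914 + 183 = 1097
record 7: 1097 + 183 = 1280
record 8: 1280 + 183 = 1463
record 9: 1463 + 183 = 1646
record 10: 1646 + 183 = 1829
record 11: 1829 + 183 = 2012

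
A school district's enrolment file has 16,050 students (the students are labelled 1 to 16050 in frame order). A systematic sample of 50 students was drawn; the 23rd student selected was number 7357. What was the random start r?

295

k = 16050/50 = 321
r = 7357 − (23−1)×321 = 7357 − 7062 = 295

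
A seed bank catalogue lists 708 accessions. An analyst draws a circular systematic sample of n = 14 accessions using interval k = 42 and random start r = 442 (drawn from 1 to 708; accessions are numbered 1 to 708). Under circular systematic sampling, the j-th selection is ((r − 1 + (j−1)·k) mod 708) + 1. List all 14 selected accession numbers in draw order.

Selection 1: 442
Selection 2: 442 + 42 = 484
Selection 3: 484 + 42 = 526
Selection 4: 526 + 42 = 568
Selection 5: 568 + 42 = 610
Selection 6: 610 + 42 = 652
Selection 7: 652 + 42 = 694
Selection 8: 694 + 42 = 736 → 736 − 708 = 28
Selection 9: 28 + 42 = 70
Selection 10: 70 + 42 = 112
Selection 11: 112 + 42 = 154
Selection 12: 154 + 42 = 196
Selection 13: 196 + 42 = 238
Selection 14: 238 + 42 = 280

442, 484, 526, 568, 610, 652, 694, 28, 70, 112, 154, 196, 238, 280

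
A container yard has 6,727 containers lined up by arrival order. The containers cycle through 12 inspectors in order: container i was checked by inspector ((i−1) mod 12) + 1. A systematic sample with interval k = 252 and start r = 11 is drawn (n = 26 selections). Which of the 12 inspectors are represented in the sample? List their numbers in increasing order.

11

Consecutive selections differ by k = 252, so their inspector numbers differ by 252 mod 12 = 0.
gcd(252, 12) = 12, so the sample visits 12/12 = 1 distinct residues mod 12.
Start 11 is inspector 11; the inspectors hit are 11.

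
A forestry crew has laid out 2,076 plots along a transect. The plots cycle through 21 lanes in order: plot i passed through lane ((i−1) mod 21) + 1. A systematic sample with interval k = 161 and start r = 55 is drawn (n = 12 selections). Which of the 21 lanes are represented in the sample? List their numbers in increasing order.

6, 13, 20

Consecutive selections differ by k = 161, so their lane numbers differ by 161 mod 21 = 14.
gcd(161, 21) = 7, so the sample visits 21/7 = 3 distinct residues mod 21.
Start 55 is lane 13; the lanes hit are 6, 13, 20.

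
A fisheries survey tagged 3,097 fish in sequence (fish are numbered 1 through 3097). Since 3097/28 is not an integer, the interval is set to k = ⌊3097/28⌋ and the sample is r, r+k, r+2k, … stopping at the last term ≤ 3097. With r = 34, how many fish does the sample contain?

28

k = ⌊3097/28⌋ = 110
Achieved size = ⌊(3097 − 34)/110⌋ + 1 = ⌊3063/110⌋ + 1 = 27 + 1 = 28
(last selection: 34 + 27×110 = 3004 ≤ 3097; next would be 3114 > 3097)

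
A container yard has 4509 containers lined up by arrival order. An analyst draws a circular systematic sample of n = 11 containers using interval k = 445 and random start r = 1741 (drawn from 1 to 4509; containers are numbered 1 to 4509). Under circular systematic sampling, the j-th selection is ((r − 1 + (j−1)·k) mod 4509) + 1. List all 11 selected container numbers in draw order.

1741, 2186, 2631, 3076, 3521, 3966, 4411, 347, 792, 1237, 1682

Selection 1: 1741
Selection 2: 1741 + 445 = 2186
Selection 3: 2186 + 445 = 2631
Selection 4: 2631 + 445 = 3076
Selection 5: 3076 + 445 = 3521
Selection 6: 3521 + 445 = 3966
Selection 7: 3966 + 445 = 4411
Selection 8: 4411 + 445 = 4856 → 4856 − 4509 = 347
Selection 9: 347 + 445 = 792
Selection 10: 792 + 445 = 1237
Selection 11: 1237 + 445 = 1682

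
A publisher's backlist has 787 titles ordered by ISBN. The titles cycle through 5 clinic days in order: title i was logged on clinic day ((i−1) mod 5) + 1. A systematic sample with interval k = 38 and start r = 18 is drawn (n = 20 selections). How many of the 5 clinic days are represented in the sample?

Consecutive selections differ by k = 38, so their clinic day numbers differ by 38 mod 5 = 3.
gcd(38, 5) = 1, so the sample visits 5/1 = 5 distinct residues mod 5.
Start 18 is clinic day 3; the clinic days hit are 1, 2, 3, 4, 5.

5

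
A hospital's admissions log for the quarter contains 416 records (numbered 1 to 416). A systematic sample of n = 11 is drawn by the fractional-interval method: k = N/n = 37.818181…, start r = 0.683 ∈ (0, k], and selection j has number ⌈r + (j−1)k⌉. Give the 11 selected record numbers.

1, 39, 77, 115, 152, 190, 228, 266, 304, 342, 379

j=1: r + 0k = 0.683 → ⌈·⌉ = 1
j=2: r + 1k = 38.501181… → ⌈·⌉ = 39
j=3: r + 2k = 76.319363… → ⌈·⌉ = 77
j=4: r + 3k = 114.137545… → ⌈·⌉ = 115
j=5: r + 4k = 151.955727… → ⌈·⌉ = 152
j=6: r + 5k = 189.773909… → ⌈·⌉ = 190
j=7: r + 6k = 227.592090… → ⌈·⌉ = 228
j=8: r + 7k = 265.410272… → ⌈·⌉ = 266
j=9: r + 8k = 303.228454… → ⌈·⌉ = 304
j=10: r + 9k = 341.046636… → ⌈·⌉ = 342
j=11: r + 10k = 378.864818… → ⌈·⌉ = 379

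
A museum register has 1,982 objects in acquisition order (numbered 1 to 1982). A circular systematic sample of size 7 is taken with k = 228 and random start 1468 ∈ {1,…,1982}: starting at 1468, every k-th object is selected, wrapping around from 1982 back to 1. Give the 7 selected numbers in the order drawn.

Selection 1: 1468
Selection 2: 1468 + 228 = 1696
Selection 3: 1696 + 228 = 1924
Selection 4: 1924 + 228 = 2152 → 2152 − 1982 = 170
Selection 5: 170 + 228 = 398
Selection 6: 398 + 228 = 626
Selection 7: 626 + 228 = 854

1468, 1696, 1924, 170, 398, 626, 854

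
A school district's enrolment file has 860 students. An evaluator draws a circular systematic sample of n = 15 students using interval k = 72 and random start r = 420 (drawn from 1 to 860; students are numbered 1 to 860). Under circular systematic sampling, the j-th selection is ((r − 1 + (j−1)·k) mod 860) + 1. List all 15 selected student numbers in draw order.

420, 492, 564, 636, 708, 780, 852, 64, 136, 208, 280, 352, 424, 496, 568

Selection 1: 420
Selection 2: 420 + 72 = 492
Selection 3: 492 + 72 = 564
Selection 4: 564 + 72 = 636
Selection 5: 636 + 72 = 708
Selection 6: 708 + 72 = 780
Selection 7: 780 + 72 = 852
Selection 8: 852 + 72 = 924 → 924 − 860 = 64
Selection 9: 64 + 72 = 136
Selection 10: 136 + 72 = 208
Selection 11: 208 + 72 = 280
Selection 12: 280 + 72 = 352
Selection 13: 352 + 72 = 424
Selection 14: 424 + 72 = 496
Selection 15: 496 + 72 = 568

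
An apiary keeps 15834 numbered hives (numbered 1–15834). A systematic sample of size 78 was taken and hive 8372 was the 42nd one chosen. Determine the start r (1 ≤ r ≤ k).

49

k = 15834/78 = 203
r = 8372 − (42−1)×203 = 8372 − 8323 = 49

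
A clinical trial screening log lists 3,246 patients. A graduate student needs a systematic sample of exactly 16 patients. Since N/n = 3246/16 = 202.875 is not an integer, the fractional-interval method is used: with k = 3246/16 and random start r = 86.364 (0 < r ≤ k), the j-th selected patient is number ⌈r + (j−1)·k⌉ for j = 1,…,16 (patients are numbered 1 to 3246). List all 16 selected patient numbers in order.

j=1: r + 0k = 86.364 → ⌈·⌉ = 87
j=2: r + 1k = 289.239 → ⌈·⌉ = 290
j=3: r + 2k = 492.114 → ⌈·⌉ = 493
j=4: r + 3k = 694.989 → ⌈·⌉ = 695
j=5: r + 4k = 897.864 → ⌈·⌉ = 898
j=6: r + 5k = 1100.739 → ⌈·⌉ = 1101
j=7: r + 6k = 1303.614 → ⌈·⌉ = 1304
j=8: r + 7k = 1506.489 → ⌈·⌉ = 1507
j=9: r + 8k = 1709.364 → ⌈·⌉ = 1710
j=10: r + 9k = 1912.239 → ⌈·⌉ = 1913
j=11: r + 10k = 2115.114 → ⌈·⌉ = 2116
j=12: r + 11k = 2317.989 → ⌈·⌉ = 2318
j=13: r + 12k = 2520.864 → ⌈·⌉ = 2521
j=14: r + 13k = 2723.739 → ⌈·⌉ = 2724
j=15: r + 14k = 2926.614 → ⌈·⌉ = 2927
j=16: r + 15k = 3129.489 → ⌈·⌉ = 3130

87, 290, 493, 695, 898, 1101, 1304, 1507, 1710, 1913, 2116, 2318, 2521, 2724, 2927, 3130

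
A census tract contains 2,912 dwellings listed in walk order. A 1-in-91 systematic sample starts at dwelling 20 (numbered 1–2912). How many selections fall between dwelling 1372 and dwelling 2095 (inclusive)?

8

k = 91
First selection ≥ 1372: 20 + ⌈(1372−20)/91⌉·91 = 20 + 15×91 = 1385
Last selection ≤ 2095: 20 + ⌊(2095−20)/91⌋·91 = 20 + 22×91 = 2022
Count = 22 − 15 + 1 = 8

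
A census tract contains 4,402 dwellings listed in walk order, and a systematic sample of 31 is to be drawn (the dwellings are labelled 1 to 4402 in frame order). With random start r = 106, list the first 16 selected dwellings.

106, 248, 390, 532, 674, 816, 958, 1100, 1242, 1384, 1526, 1668, 1810, 1952, 2094, 2236

k = N/n = 4402/31 = 142
dwelling 1: 106
dwelling 2: 106 + 142 = 248
dwelling 3: 248 + 142 = 390
dwelling 4: 390 + 142 = 532
dwelling 5: 532 + 142 = 674
dwelling 6: 674 + 142 = 816
dwelling 7: 816 + 142 = 958
dwelling 8: 958 + 142 = 1100
dwelling 9: 1100 + 142 = 1242
dwelling 10: 1242 + 142 = 1384
dwelling 11: 1384 + 142 = 1526
dwelling 12: 1526 + 142 = 1668
dwelling 13: 1668 + 142 = 1810
dwelling 14: 1810 + 142 = 1952
dwelling 15: 1952 + 142 = 2094
dwelling 16: 2094 + 142 = 2236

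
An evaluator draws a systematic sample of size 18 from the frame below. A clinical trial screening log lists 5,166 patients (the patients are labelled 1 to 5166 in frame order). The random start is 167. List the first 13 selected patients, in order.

k = N/n = 5166/18 = 287
patient 1: 167
patient 2: 167 + 287 = 454
patient 3: 454 + 287 = 741
patient 4: 741 + 287 = 1028
patient 5: 1028 + 287 = 1315
patient 6: 1315 + 287 = 1602
patient 7: 1602 + 287 = 1889
patient 8: 1889 + 287 = 2176
patient 9: 2176 + 287 = 2463
patient 10: 2463 + 287 = 2750
patient 11: 2750 + 287 = 3037
patient 12: 3037 + 287 = 3324
patient 13: 3324 + 287 = 3611

167, 454, 741, 1028, 1315, 1602, 1889, 2176, 2463, 2750, 3037, 3324, 3611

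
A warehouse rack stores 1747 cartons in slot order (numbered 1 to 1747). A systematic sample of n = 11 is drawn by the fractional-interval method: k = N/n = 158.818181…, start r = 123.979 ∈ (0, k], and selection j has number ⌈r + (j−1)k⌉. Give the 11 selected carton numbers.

124, 283, 442, 601, 760, 919, 1077, 1236, 1395, 1554, 1713

j=1: r + 0k = 123.979 → ⌈·⌉ = 124
j=2: r + 1k = 282.797181… → ⌈·⌉ = 283
j=3: r + 2k = 441.615363… → ⌈·⌉ = 442
j=4: r + 3k = 600.433545… → ⌈·⌉ = 601
j=5: r + 4k = 759.251727… → ⌈·⌉ = 760
j=6: r + 5k = 918.069909… → ⌈·⌉ = 919
j=7: r + 6k = 1076.888090… → ⌈·⌉ = 1077
j=8: r + 7k = 1235.706272… → ⌈·⌉ = 1236
j=9: r + 8k = 1394.524454… → ⌈·⌉ = 1395
j=10: r + 9k = 1553.342636… → ⌈·⌉ = 1554
j=11: r + 10k = 1712.160818… → ⌈·⌉ = 1713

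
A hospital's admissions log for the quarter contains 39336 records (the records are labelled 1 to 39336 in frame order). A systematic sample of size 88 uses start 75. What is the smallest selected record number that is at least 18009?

k = 39336/88 = 447
Steps past start: ⌈(18009 − 75)/447⌉ = ⌈17934/447⌉ = 41
Selected record: 75 + 41×447 = 18402

18402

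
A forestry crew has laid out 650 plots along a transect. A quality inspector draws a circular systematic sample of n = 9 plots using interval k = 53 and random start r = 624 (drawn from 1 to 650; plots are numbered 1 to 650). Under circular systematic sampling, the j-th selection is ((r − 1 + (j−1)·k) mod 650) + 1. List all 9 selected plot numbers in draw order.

624, 27, 80, 133, 186, 239, 292, 345, 398

Selection 1: 624
Selection 2: 624 + 53 = 677 → 677 − 650 = 27
Selection 3: 27 + 53 = 80
Selection 4: 80 + 53 = 133
Selection 5: 133 + 53 = 186
Selection 6: 186 + 53 = 239
Selection 7: 239 + 53 = 292
Selection 8: 292 + 53 = 345
Selection 9: 345 + 53 = 398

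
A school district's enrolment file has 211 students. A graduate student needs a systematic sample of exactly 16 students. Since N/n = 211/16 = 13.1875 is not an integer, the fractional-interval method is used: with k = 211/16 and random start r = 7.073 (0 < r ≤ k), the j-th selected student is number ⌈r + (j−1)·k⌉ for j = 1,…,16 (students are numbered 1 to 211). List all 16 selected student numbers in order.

j=1: r + 0k = 7.073 → ⌈·⌉ = 8
j=2: r + 1k = 20.2605 → ⌈·⌉ = 21
j=3: r + 2k = 33.448 → ⌈·⌉ = 34
j=4: r + 3k = 46.6355 → ⌈·⌉ = 47
j=5: r + 4k = 59.823 → ⌈·⌉ = 60
j=6: r + 5k = 73.0105 → ⌈·⌉ = 74
j=7: r + 6k = 86.198 → ⌈·⌉ = 87
j=8: r + 7k = 99.3855 → ⌈·⌉ = 100
j=9: r + 8k = 112.573 → ⌈·⌉ = 113
j=10: r + 9k = 125.7605 → ⌈·⌉ = 126
j=11: r + 10k = 138.948 → ⌈·⌉ = 139
j=12: r + 11k = 152.1355 → ⌈·⌉ = 153
j=13: r + 12k = 165.323 → ⌈·⌉ = 166
j=14: r + 13k = 178.5105 → ⌈·⌉ = 179
j=15: r + 14k = 191.698 → ⌈·⌉ = 192
j=16: r + 15k = 204.8855 → ⌈·⌉ = 205

8, 21, 34, 47, 60, 74, 87, 100, 113, 126, 139, 153, 166, 179, 192, 205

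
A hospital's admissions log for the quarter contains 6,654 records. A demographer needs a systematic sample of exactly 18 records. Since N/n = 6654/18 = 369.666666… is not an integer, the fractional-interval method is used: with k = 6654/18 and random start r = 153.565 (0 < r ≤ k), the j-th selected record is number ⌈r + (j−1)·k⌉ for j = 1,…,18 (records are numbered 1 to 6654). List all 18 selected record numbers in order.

j=1: r + 0k = 153.565 → ⌈·⌉ = 154
j=2: r + 1k = 523.231666… → ⌈·⌉ = 524
j=3: r + 2k = 892.898333… → ⌈·⌉ = 893
j=4: r + 3k = 1262.565 → ⌈·⌉ = 1263
j=5: r + 4k = 1632.231666… → ⌈·⌉ = 1633
j=6: r + 5k = 2001.898333… → ⌈·⌉ = 2002
j=7: r + 6k = 2371.565 → ⌈·⌉ = 2372
j=8: r + 7k = 2741.231666… → ⌈·⌉ = 2742
j=9: r + 8k = 3110.898333… → ⌈·⌉ = 3111
j=10: r + 9k = 3480.565 → ⌈·⌉ = 3481
j=11: r + 10k = 3850.231666… → ⌈·⌉ = 3851
j=12: r + 11k = 4219.898333… → ⌈·⌉ = 4220
j=13: r + 12k = 4589.565 → ⌈·⌉ = 4590
j=14: r + 13k = 4959.231666… → ⌈·⌉ = 4960
j=15: r + 14k = 5328.898333… → ⌈·⌉ = 5329
j=16: r + 15k = 5698.565 → ⌈·⌉ = 5699
j=17: r + 16k = 6068.231666… → ⌈·⌉ = 6069
j=18: r + 17k = 6437.898333… → ⌈·⌉ = 6438

154, 524, 893, 1263, 1633, 2002, 2372, 2742, 3111, 3481, 3851, 4220, 4590, 4960, 5329, 5699, 6069, 6438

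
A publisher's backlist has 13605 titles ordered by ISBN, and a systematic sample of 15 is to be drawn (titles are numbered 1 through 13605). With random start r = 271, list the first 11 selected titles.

k = N/n = 13605/15 = 907
title 1: 271
title 2: 271 + 907 = 1178
title 3: 1178 + 907 = 2085
title 4: 2085 + 907 = 2992
title 5: 2992 + 907 = 3899
title 6: 3899 + 907 = 4806
title 7: 4806 + 907 = 5713
title 8: 5713 + 907 = 6620
title 9: 6620 + 907 = 7527
title 10: 7527 + 907 = 8434
title 11: 8434 + 907 = 9341

271, 1178, 2085, 2992, 3899, 4806, 5713, 6620, 7527, 8434, 9341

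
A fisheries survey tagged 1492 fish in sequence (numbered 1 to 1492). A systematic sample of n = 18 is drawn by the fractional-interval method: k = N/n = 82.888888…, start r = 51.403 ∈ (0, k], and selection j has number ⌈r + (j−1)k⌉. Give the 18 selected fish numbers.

j=1: r + 0k = 51.403 → ⌈·⌉ = 52
j=2: r + 1k = 134.291888… → ⌈·⌉ = 135
j=3: r + 2k = 217.180777… → ⌈·⌉ = 218
j=4: r + 3k = 300.069666… → ⌈·⌉ = 301
j=5: r + 4k = 382.958555… → ⌈·⌉ = 383
j=6: r + 5k = 465.847444… → ⌈·⌉ = 466
j=7: r + 6k = 548.736333… → ⌈·⌉ = 549
j=8: r + 7k = 631.625222… → ⌈·⌉ = 632
j=9: r + 8k = 714.514111… → ⌈·⌉ = 715
j=10: r + 9k = 797.403 → ⌈·⌉ = 798
j=11: r + 10k = 880.291888… → ⌈·⌉ = 881
j=12: r + 11k = 963.180777… → ⌈·⌉ = 964
j=13: r + 12k = 1046.069666… → ⌈·⌉ = 1047
j=14: r + 13k = 1128.958555… → ⌈·⌉ = 1129
j=15: r + 14k = 1211.847444… → ⌈·⌉ = 1212
j=16: r + 15k = 1294.736333… → ⌈·⌉ = 1295
j=17: r + 16k = 1377.625222… → ⌈·⌉ = 1378
j=18: r + 17k = 1460.514111… → ⌈·⌉ = 1461

52, 135, 218, 301, 383, 466, 549, 632, 715, 798, 881, 964, 1047, 1129, 1212, 1295, 1378, 1461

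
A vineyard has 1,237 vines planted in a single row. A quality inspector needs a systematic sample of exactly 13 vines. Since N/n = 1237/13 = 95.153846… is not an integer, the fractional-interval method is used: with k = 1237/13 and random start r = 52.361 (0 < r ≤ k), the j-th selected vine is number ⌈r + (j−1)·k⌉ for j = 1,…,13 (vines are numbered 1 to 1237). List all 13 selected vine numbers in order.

j=1: r + 0k = 52.361 → ⌈·⌉ = 53
j=2: r + 1k = 147.514846… → ⌈·⌉ = 148
j=3: r + 2k = 242.668692… → ⌈·⌉ = 243
j=4: r + 3k = 337.822538… → ⌈·⌉ = 338
j=5: r + 4k = 432.976384… → ⌈·⌉ = 433
j=6: r + 5k = 528.130230… → ⌈·⌉ = 529
j=7: r + 6k = 623.284076… → ⌈·⌉ = 624
j=8: r + 7k = 718.437923… → ⌈·⌉ = 719
j=9: r + 8k = 813.591769… → ⌈·⌉ = 814
j=10: r + 9k = 908.745615… → ⌈·⌉ = 909
j=11: r + 10k = 1003.899461… → ⌈·⌉ = 1004
j=12: r + 11k = 1099.053307… → ⌈·⌉ = 1100
j=13: r + 12k = 1194.207153… → ⌈·⌉ = 1195

53, 148, 243, 338, 433, 529, 624, 719, 814, 909, 1004, 1100, 1195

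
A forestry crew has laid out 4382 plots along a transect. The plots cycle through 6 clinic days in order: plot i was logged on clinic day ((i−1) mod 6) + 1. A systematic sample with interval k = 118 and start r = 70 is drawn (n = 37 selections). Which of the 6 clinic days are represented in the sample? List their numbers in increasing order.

Consecutive selections differ by k = 118, so their clinic day numbers differ by 118 mod 6 = 4.
gcd(118, 6) = 2, so the sample visits 6/2 = 3 distinct residues mod 6.
Start 70 is clinic day 4; the clinic days hit are 2, 4, 6.

2, 4, 6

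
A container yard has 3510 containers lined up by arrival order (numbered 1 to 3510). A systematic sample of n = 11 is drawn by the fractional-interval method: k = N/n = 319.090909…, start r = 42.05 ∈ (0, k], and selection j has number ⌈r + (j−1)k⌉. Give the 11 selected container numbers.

j=1: r + 0k = 42.05 → ⌈·⌉ = 43
j=2: r + 1k = 361.140909… → ⌈·⌉ = 362
j=3: r + 2k = 680.231818… → ⌈·⌉ = 681
j=4: r + 3k = 999.322727… → ⌈·⌉ = 1000
j=5: r + 4k = 1318.413636… → ⌈·⌉ = 1319
j=6: r + 5k = 1637.504545… → ⌈·⌉ = 1638
j=7: r + 6k = 1956.595454… → ⌈·⌉ = 1957
j=8: r + 7k = 2275.686363… → ⌈·⌉ = 2276
j=9: r + 8k = 2594.777272… → ⌈·⌉ = 2595
j=10: r + 9k = 2913.868181… → ⌈·⌉ = 2914
j=11: r + 10k = 3232.959090… → ⌈·⌉ = 3233

43, 362, 681, 1000, 1319, 1638, 1957, 2276, 2595, 2914, 3233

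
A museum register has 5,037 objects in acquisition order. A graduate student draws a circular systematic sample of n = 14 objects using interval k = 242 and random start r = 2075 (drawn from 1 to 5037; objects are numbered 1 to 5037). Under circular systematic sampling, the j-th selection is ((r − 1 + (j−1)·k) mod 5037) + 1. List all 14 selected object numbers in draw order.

Selection 1: 2075
Selection 2: 2075 + 242 = 2317
Selection 3: 2317 + 242 = 2559
Selection 4: 2559 + 242 = 2801
Selection 5: 2801 + 242 = 3043
Selection 6: 3043 + 242 = 3285
Selection 7: 3285 + 242 = 3527
Selection 8: 3527 + 242 = 3769
Selection 9: 3769 + 242 = 4011
Selection 10: 4011 + 242 = 4253
Selection 11: 4253 + 242 = 4495
Selection 12: 4495 + 242 = 4737
Selection 13: 4737 + 242 = 4979
Selection 14: 4979 + 242 = 5221 → 5221 − 5037 = 184

2075, 2317, 2559, 2801, 3043, 3285, 3527, 3769, 4011, 4253, 4495, 4737, 4979, 184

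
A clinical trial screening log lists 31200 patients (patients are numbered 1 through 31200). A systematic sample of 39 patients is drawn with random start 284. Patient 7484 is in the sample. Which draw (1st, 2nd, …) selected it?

10

k = 31200/39 = 800
position = (7484 − 284)/800 + 1 = 7200/800 + 1 = 9 + 1 = 10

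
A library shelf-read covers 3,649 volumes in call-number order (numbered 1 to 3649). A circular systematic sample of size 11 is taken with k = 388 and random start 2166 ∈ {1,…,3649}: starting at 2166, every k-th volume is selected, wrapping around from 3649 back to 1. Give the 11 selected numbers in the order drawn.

2166, 2554, 2942, 3330, 69, 457, 845, 1233, 1621, 2009, 2397

Selection 1: 2166
Selection 2: 2166 + 388 = 2554
Selection 3: 2554 + 388 = 2942
Selection 4: 2942 + 388 = 3330
Selection 5: 3330 + 388 = 3718 → 3718 − 3649 = 69
Selection 6: 69 + 388 = 457
Selection 7: 457 + 388 = 845
Selection 8: 845 + 388 = 1233
Selection 9: 1233 + 388 = 1621
Selection 10: 1621 + 388 = 2009
Selection 11: 2009 + 388 = 2397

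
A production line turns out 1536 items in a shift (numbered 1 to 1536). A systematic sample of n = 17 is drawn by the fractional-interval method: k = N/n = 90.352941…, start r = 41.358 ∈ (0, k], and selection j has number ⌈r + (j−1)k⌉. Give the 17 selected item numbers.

42, 132, 223, 313, 403, 494, 584, 674, 765, 855, 945, 1036, 1126, 1216, 1307, 1397, 1488

j=1: r + 0k = 41.358 → ⌈·⌉ = 42
j=2: r + 1k = 131.710941… → ⌈·⌉ = 132
j=3: r + 2k = 222.063882… → ⌈·⌉ = 223
j=4: r + 3k = 312.416823… → ⌈·⌉ = 313
j=5: r + 4k = 402.769764… → ⌈·⌉ = 403
j=6: r + 5k = 493.122705… → ⌈·⌉ = 494
j=7: r + 6k = 583.475647… → ⌈·⌉ = 584
j=8: r + 7k = 673.828588… → ⌈·⌉ = 674
j=9: r + 8k = 764.181529… → ⌈·⌉ = 765
j=10: r + 9k = 854.534470… → ⌈·⌉ = 855
j=11: r + 10k = 944.887411… → ⌈·⌉ = 945
j=12: r + 11k = 1035.240352… → ⌈·⌉ = 1036
j=13: r + 12k = 1125.593294… → ⌈·⌉ = 1126
j=14: r + 13k = 1215.946235… → ⌈·⌉ = 1216
j=15: r + 14k = 1306.299176… → ⌈·⌉ = 1307
j=16: r + 15k = 1396.652117… → ⌈·⌉ = 1397
j=17: r + 16k = 1487.005058… → ⌈·⌉ = 1488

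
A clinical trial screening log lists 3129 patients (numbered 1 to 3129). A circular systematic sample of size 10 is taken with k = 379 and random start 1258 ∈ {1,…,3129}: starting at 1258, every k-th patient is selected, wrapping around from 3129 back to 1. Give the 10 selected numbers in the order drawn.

1258, 1637, 2016, 2395, 2774, 24, 403, 782, 1161, 1540

Selection 1: 1258
Selection 2: 1258 + 379 = 1637
Selection 3: 1637 + 379 = 2016
Selection 4: 2016 + 379 = 2395
Selection 5: 2395 + 379 = 2774
Selection 6: 2774 + 379 = 3153 → 3153 − 3129 = 24
Selection 7: 24 + 379 = 403
Selection 8: 403 + 379 = 782
Selection 9: 782 + 379 = 1161
Selection 10: 1161 + 379 = 1540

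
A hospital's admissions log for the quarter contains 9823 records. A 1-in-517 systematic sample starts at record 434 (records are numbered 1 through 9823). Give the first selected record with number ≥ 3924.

k = 517
Steps past start: ⌈(3924 − 434)/517⌉ = ⌈3490/517⌉ = 7
Selected record: 434 + 7×517 = 4053

4053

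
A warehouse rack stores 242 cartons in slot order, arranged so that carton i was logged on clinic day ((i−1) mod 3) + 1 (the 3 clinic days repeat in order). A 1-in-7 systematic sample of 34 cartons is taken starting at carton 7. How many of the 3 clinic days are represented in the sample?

Consecutive selections differ by k = 7, so their clinic day numbers differ by 7 mod 3 = 1.
gcd(7, 3) = 1, so the sample visits 3/1 = 3 distinct residues mod 3.
Start 7 is clinic day 1; the clinic days hit are 1, 2, 3.

3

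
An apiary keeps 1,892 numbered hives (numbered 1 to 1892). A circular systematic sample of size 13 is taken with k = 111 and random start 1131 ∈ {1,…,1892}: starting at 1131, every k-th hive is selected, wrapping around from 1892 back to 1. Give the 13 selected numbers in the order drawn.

Selection 1: 1131
Selection 2: 1131 + 111 = 1242
Selection 3: 1242 + 111 = 1353
Selection 4: 1353 + 111 = 1464
Selection 5: 1464 + 111 = 1575
Selection 6: 1575 + 111 = 1686
Selection 7: 1686 + 111 = 1797
Selection 8: 1797 + 111 = 1908 → 1908 − 1892 = 16
Selection 9: 16 + 111 = 127
Selection 10: 127 + 111 = 238
Selection 11: 238 + 111 = 349
Selection 12: 349 + 111 = 460
Selection 13: 460 + 111 = 571

1131, 1242, 1353, 1464, 1575, 1686, 1797, 16, 127, 238, 349, 460, 571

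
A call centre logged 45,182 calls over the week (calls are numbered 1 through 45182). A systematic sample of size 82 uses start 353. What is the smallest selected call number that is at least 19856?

20189

k = 45182/82 = 551
Steps past start: ⌈(19856 − 353)/551⌉ = ⌈19503/551⌉ = 36
Selected call: 353 + 36×551 = 20189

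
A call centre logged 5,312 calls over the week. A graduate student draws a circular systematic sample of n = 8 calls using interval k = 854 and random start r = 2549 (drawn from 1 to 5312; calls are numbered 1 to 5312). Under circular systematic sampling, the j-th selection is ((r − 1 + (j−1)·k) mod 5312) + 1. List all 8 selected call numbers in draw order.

Selection 1: 2549
Selection 2: 2549 + 854 = 3403
Selection 3: 3403 + 854 = 4257
Selection 4: 4257 + 854 = 5111
Selection 5: 5111 + 854 = 5965 → 5965 − 5312 = 653
Selection 6: 653 + 854 = 1507
Selection 7: 1507 + 854 = 2361
Selection 8: 2361 + 854 = 3215

2549, 3403, 4257, 5111, 653, 1507, 2361, 3215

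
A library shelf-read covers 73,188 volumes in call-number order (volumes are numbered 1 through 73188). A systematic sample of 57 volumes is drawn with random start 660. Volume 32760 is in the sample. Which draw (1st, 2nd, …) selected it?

k = 73188/57 = 1284
position = (32760 − 660)/1284 + 1 = 32100/1284 + 1 = 25 + 1 = 26

26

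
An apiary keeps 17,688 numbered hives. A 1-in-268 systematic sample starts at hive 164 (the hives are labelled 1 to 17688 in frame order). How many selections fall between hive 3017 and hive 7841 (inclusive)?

k = 268
First selection ≥ 3017: 164 + ⌈(3017−164)/268⌉·268 = 164 + 11×268 = 3112
Last selection ≤ 7841: 164 + ⌊(7841−164)/268⌋·268 = 164 + 28×268 = 7668
Count = 28 − 11 + 1 = 18

18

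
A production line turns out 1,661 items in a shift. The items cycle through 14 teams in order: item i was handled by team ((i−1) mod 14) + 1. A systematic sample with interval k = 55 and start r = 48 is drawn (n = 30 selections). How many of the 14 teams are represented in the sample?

Consecutive selections differ by k = 55, so their team numbers differ by 55 mod 14 = 13.
gcd(55, 14) = 1, so the sample visits 14/1 = 14 distinct residues mod 14.
Start 48 is team 6; the teams hit are 1, 2, 3, 4, 5, 6, 7, 8, 9, 10, 11, 12, 13, 14.

14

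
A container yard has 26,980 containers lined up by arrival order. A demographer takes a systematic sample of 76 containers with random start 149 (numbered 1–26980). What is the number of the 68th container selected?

k = 26980/76 = 355
68th selection = r + (68−1)·k = 149 + 67×355 = 149 + 23785 = 23934

23934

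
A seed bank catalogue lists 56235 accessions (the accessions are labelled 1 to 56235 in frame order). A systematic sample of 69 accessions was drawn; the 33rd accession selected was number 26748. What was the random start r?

k = 56235/69 = 815
r = 26748 − (33−1)×815 = 26748 − 26080 = 668

668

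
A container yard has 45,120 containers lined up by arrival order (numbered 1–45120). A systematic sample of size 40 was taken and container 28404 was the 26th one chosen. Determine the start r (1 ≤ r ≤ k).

204

k = 45120/40 = 1128
r = 28404 − (26−1)×1128 = 28404 − 28200 = 204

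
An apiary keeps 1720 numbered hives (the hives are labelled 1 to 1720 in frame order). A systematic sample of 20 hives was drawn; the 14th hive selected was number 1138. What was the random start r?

20

k = 1720/20 = 86
r = 1138 − (14−1)×86 = 1138 − 1118 = 20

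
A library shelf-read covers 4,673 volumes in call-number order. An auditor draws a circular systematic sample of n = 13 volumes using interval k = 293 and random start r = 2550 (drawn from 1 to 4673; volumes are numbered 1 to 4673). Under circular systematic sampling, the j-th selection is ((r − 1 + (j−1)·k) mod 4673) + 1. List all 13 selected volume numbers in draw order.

Selection 1: 2550
Selection 2: 2550 + 293 = 2843
Selection 3: 2843 + 293 = 3136
Selection 4: 3136 + 293 = 3429
Selection 5: 3429 + 293 = 3722
Selection 6: 3722 + 293 = 4015
Selection 7: 4015 + 293 = 4308
Selection 8: 4308 + 293 = 4601
Selection 9: 4601 + 293 = 4894 → 4894 − 4673 = 221
Selection 10: 221 + 293 = 514
Selection 11: 514 + 293 = 807
Selection 12: 807 + 293 = 1100
Selection 13: 1100 + 293 = 1393

2550, 2843, 3136, 3429, 3722, 4015, 4308, 4601, 221, 514, 807, 1100, 1393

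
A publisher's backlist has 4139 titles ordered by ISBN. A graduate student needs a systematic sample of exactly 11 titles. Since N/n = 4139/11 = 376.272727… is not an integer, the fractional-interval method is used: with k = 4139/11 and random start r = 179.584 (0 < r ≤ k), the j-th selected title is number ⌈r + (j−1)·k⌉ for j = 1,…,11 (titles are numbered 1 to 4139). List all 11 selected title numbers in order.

180, 556, 933, 1309, 1685, 2061, 2438, 2814, 3190, 3567, 3943

j=1: r + 0k = 179.584 → ⌈·⌉ = 180
j=2: r + 1k = 555.856727… → ⌈·⌉ = 556
j=3: r + 2k = 932.129454… → ⌈·⌉ = 933
j=4: r + 3k = 1308.402181… → ⌈·⌉ = 1309
j=5: r + 4k = 1684.674909… → ⌈·⌉ = 1685
j=6: r + 5k = 2060.947636… → ⌈·⌉ = 2061
j=7: r + 6k = 2437.220363… → ⌈·⌉ = 2438
j=8: r + 7k = 2813.493090… → ⌈·⌉ = 2814
j=9: r + 8k = 3189.765818… → ⌈·⌉ = 3190
j=10: r + 9k = 3566.038545… → ⌈·⌉ = 3567
j=11: r + 10k = 3942.311272… → ⌈·⌉ = 3943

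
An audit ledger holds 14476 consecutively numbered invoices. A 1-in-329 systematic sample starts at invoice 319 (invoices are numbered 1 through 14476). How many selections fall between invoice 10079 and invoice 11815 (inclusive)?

k = 329
First selection ≥ 10079: 319 + ⌈(10079−319)/329⌉·329 = 319 + 30×329 = 10189
Last selection ≤ 11815: 319 + ⌊(11815−319)/329⌋·329 = 319 + 34×329 = 11505
Count = 34 − 30 + 1 = 5

5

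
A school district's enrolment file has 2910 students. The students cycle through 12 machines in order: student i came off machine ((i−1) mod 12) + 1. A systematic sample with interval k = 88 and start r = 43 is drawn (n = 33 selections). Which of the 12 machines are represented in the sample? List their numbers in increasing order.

Consecutive selections differ by k = 88, so their machine numbers differ by 88 mod 12 = 4.
gcd(88, 12) = 4, so the sample visits 12/4 = 3 distinct residues mod 12.
Start 43 is machine 7; the machines hit are 3, 7, 11.

3, 7, 11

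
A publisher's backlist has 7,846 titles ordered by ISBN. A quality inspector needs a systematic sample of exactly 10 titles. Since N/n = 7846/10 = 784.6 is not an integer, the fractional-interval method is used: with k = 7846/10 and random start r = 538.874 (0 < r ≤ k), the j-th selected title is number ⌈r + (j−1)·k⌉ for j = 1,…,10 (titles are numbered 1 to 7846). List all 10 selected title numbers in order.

539, 1324, 2109, 2893, 3678, 4462, 5247, 6032, 6816, 7601

j=1: r + 0k = 538.874 → ⌈·⌉ = 539
j=2: r + 1k = 1323.474 → ⌈·⌉ = 1324
j=3: r + 2k = 2108.074 → ⌈·⌉ = 2109
j=4: r + 3k = 2892.674 → ⌈·⌉ = 2893
j=5: r + 4k = 3677.274 → ⌈·⌉ = 3678
j=6: r + 5k = 4461.874 → ⌈·⌉ = 4462
j=7: r + 6k = 5246.474 → ⌈·⌉ = 5247
j=8: r + 7k = 6031.074 → ⌈·⌉ = 6032
j=9: r + 8k = 6815.674 → ⌈·⌉ = 6816
j=10: r + 9k = 7600.274 → ⌈·⌉ = 7601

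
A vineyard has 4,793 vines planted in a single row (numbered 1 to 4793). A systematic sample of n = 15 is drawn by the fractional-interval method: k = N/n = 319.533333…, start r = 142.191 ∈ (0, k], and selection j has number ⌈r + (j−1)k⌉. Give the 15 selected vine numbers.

143, 462, 782, 1101, 1421, 1740, 2060, 2379, 2699, 3018, 3338, 3658, 3977, 4297, 4616

j=1: r + 0k = 142.191 → ⌈·⌉ = 143
j=2: r + 1k = 461.724333… → ⌈·⌉ = 462
j=3: r + 2k = 781.257666… → ⌈·⌉ = 782
j=4: r + 3k = 1100.791 → ⌈·⌉ = 1101
j=5: r + 4k = 1420.324333… → ⌈·⌉ = 1421
j=6: r + 5k = 1739.857666… → ⌈·⌉ = 1740
j=7: r + 6k = 2059.391 → ⌈·⌉ = 2060
j=8: r + 7k = 2378.924333… → ⌈·⌉ = 2379
j=9: r + 8k = 2698.457666… → ⌈·⌉ = 2699
j=10: r + 9k = 3017.991 → ⌈·⌉ = 3018
j=11: r + 10k = 3337.524333… → ⌈·⌉ = 3338
j=12: r + 11k = 3657.057666… → ⌈·⌉ = 3658
j=13: r + 12k = 3976.591 → ⌈·⌉ = 3977
j=14: r + 13k = 4296.124333… → ⌈·⌉ = 4297
j=15: r + 14k = 4615.657666… → ⌈·⌉ = 4616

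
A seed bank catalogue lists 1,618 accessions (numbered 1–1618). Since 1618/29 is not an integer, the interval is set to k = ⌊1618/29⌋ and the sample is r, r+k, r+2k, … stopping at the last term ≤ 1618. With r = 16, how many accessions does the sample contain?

30

k = ⌊1618/29⌋ = 55
Achieved size = ⌊(1618 − 16)/55⌋ + 1 = ⌊1602/55⌋ + 1 = 29 + 1 = 30
(last selection: 16 + 29×55 = 1611 ≤ 1618; next would be 1666 > 1618)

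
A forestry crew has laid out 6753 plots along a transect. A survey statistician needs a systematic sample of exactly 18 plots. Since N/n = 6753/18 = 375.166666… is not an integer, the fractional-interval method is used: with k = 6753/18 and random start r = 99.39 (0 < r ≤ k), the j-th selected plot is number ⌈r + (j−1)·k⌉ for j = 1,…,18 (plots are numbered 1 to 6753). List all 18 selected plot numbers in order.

100, 475, 850, 1225, 1601, 1976, 2351, 2726, 3101, 3476, 3852, 4227, 4602, 4977, 5352, 5727, 6103, 6478

j=1: r + 0k = 99.39 → ⌈·⌉ = 100
j=2: r + 1k = 474.556666… → ⌈·⌉ = 475
j=3: r + 2k = 849.723333… → ⌈·⌉ = 850
j=4: r + 3k = 1224.89 → ⌈·⌉ = 1225
j=5: r + 4k = 1600.056666… → ⌈·⌉ = 1601
j=6: r + 5k = 1975.223333… → ⌈·⌉ = 1976
j=7: r + 6k = 2350.39 → ⌈·⌉ = 2351
j=8: r + 7k = 2725.556666… → ⌈·⌉ = 2726
j=9: r + 8k = 3100.723333… → ⌈·⌉ = 3101
j=10: r + 9k = 3475.89 → ⌈·⌉ = 3476
j=11: r + 10k = 3851.056666… → ⌈·⌉ = 3852
j=12: r + 11k = 4226.223333… → ⌈·⌉ = 4227
j=13: r + 12k = 4601.39 → ⌈·⌉ = 4602
j=14: r + 13k = 4976.556666… → ⌈·⌉ = 4977
j=15: r + 14k = 5351.723333… → ⌈·⌉ = 5352
j=16: r + 15k = 5726.89 → ⌈·⌉ = 5727
j=17: r + 16k = 6102.056666… → ⌈·⌉ = 6103
j=18: r + 17k = 6477.223333… → ⌈·⌉ = 6478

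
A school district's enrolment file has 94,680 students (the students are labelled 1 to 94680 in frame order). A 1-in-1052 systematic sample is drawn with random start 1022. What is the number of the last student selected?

94650

k = 1052
90th selection = r + (90−1)·k = 1022 + 89×1052 = 1022 + 93628 = 94650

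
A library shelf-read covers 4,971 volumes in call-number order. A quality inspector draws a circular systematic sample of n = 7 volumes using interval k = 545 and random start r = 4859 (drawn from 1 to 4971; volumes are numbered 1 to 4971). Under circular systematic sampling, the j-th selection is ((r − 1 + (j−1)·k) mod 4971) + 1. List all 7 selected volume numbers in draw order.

4859, 433, 978, 1523, 2068, 2613, 3158

Selection 1: 4859
Selection 2: 4859 + 545 = 5404 → 5404 − 4971 = 433
Selection 3: 433 + 545 = 978
Selection 4: 978 + 545 = 1523
Selection 5: 1523 + 545 = 2068
Selection 6: 2068 + 545 = 2613
Selection 7: 2613 + 545 = 3158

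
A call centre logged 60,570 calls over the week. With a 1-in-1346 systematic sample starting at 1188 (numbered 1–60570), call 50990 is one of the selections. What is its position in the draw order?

k = 1346
position = (50990 − 1188)/1346 + 1 = 49802/1346 + 1 = 37 + 1 = 38

38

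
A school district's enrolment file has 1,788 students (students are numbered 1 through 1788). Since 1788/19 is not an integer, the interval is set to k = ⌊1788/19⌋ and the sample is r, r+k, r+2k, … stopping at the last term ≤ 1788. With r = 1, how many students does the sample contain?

20

k = ⌊1788/19⌋ = 94
Achieved size = ⌊(1788 − 1)/94⌋ + 1 = ⌊1787/94⌋ + 1 = 19 + 1 = 20
(last selection: 1 + 19×94 = 1787 ≤ 1788; next would be 1881 > 1788)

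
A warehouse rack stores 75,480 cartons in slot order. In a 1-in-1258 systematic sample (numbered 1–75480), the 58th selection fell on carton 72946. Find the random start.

k = 1258
r = 72946 − (58−1)×1258 = 72946 − 71706 = 1240

1240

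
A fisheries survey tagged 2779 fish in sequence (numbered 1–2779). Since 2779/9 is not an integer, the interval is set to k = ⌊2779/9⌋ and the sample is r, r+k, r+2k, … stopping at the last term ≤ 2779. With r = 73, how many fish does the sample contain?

k = ⌊2779/9⌋ = 308
Achieved size = ⌊(2779 − 73)/308⌋ + 1 = ⌊2706/308⌋ + 1 = 8 + 1 = 9
(last selection: 73 + 8×308 = 2537 ≤ 2779; next would be 2845 > 2779)

9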